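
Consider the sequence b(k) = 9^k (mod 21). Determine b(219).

15

b(1) = 9, b(2) = 18, b(3) = 15, b(4) = 9.
The sequence repeats with period 3.
So b(219) = b(1 + ((219-1) mod 3)) = b(3) = 15.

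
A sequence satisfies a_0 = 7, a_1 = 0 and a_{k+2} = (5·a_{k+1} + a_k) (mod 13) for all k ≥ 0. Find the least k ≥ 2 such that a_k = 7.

2

a_0 = 7; a_1 = 0; a_2 = 7; a_3 = 9; a_4 = 0; a_5 = 9; a_6 = 6; a_7 = 0; a_8 = 6; a_9 = 4; a_{10} = 0; a_{11} = 4; a_{12} = 7; a_{13} = 0.
The sequence repeats with period 12.
The value 7 first appears (with k ≥ 2) at a_2.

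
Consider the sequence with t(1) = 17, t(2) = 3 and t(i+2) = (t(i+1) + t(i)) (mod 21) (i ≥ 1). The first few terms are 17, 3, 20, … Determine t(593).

17

We have t(1) = 17, t(2) = 3, t(3) = 20, t(4) = 2, t(5) = 1, t(6) = 3, t(7) = 4, t(8) = 7, t(9) = 11, t(10) = 18, t(11) = 8, t(12) = 5, t(13) = 13, t(14) = 18, t(15) = 10, t(16) = 7, t(17) = 17, t(18) = 3.
Since (t(17), t(18)) = (t(1), t(2)) = (17, 3) (two consecutive terms determine the rest), the sequence is periodic with period 16.
So t(593) = t(1 + ((593-1) mod 16)) = t(1) = 17.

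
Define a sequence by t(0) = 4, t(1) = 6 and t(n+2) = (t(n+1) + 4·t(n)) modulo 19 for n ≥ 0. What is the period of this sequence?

Listing terms: t(0) = 4; t(1) = 6; t(2) = 3; t(3) = 8; t(4) = 1; t(5) = 14; t(6) = 18; t(7) = 17; t(8) = 13; t(9) = 5; t(10) = 0; t(11) = 1; t(12) = 1; t(13) = 5; t(14) = 9; t(15) = 10; t(16) = 8; t(17) = 10; t(18) = 4; t(19) = 6.
Since (t(18), t(19)) = (t(0), t(1)) = (4, 6) (two consecutive terms determine the rest), the sequence is periodic with period 18.

18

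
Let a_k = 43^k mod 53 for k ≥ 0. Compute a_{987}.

We have a_0 = 1,  a_1 = 43,  a_2 = 47,  a_3 = 7,  a_4 = 36,  a_5 = 11,  a_6 = 49,  a_7 = 40,  a_8 = 24,  a_9 = 25,  a_{10} = 15,  a_{11} = 9,  a_{12} = 16,  a_{13} = 52,  a_{14} = 10,  a_{15} = 6,  a_{16} = 46,  a_{17} = 17,  a_{18} = 42,  a_{19} = 4,  a_{20} = 13,  a_{21} = 29,  a_{22} = 28,  a_{23} = 38,  a_{24} = 44,  a_{25} = 37,  a_{26} = 1.
Since a_{26} = a_0 = 1, the sequence is periodic with period 26.
So a_{987} = a_{0 + ((987-0) mod 26)} = a_{25} = 37.

37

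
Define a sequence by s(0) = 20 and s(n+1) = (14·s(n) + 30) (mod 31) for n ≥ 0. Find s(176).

22

Listing terms: s(0) = 20,  s(1) = 0,  s(2) = 30,  s(3) = 16,  s(4) = 6,  s(5) = 21,  s(6) = 14,  s(7) = 9,  s(8) = 1,  s(9) = 13,  s(10) = 26,  s(11) = 22,  s(12) = 28,  s(13) = 19,  s(14) = 17,  s(15) = 20.
The sequence repeats with period 15.
So s(176) = s(0 + ((176-0) mod 15)) = s(11) = 22.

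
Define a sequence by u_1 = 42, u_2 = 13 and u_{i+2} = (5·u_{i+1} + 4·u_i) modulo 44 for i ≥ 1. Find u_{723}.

13

Listing terms: u_1 = 42; u_2 = 13; u_3 = 13; u_4 = 29; u_5 = 21; u_6 = 1; u_7 = 1; u_8 = 9; u_9 = 5; u_{10} = 17; u_{11} = 17; u_{12} = 21; u_{13} = 41; u_{14} = 25; u_{15} = 25; u_{16} = 5; u_{17} = 37; u_{18} = 29; u_{19} = 29; u_{20} = 41; u_{21} = 13; u_{22} = 9; u_{23} = 9; u_{24} = 37; u_{25} = 1; u_{26} = 21; u_{27} = 21; u_{28} = 13; u_{29} = 17; u_{30} = 5; u_{31} = 5; u_{32} = 1; u_{33} = 25; u_{34} = 41; u_{35} = 41; u_{36} = 17; u_{37} = 29; u_{38} = 37; u_{39} = 37; u_{40} = 25; u_{41} = 9; u_{42} = 13; u_{43} = 13.
Since (u_{42}, u_{43}) = (u_2, u_3) = (13, 13) (two consecutive terms determine the rest), the sequence is eventually periodic: after a pre-period of length 1 it cycles with period 40.
For i ≥ 2, u_i depends only on (i - 2) mod 40. (723 - 2) mod 40 = 1, so u_{723} = u_3 = 13.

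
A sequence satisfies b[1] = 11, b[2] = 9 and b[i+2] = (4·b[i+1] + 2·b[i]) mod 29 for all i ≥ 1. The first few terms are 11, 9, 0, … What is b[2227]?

Listing terms: b[1] = 11,  b[2] = 9,  b[3] = 0,  b[4] = 18,  b[5] = 14,  b[6] = 5,  b[7] = 19,  b[8] = 28,  b[9] = 5,  b[10] = 18,  b[11] = 24,  b[12] = 16,  b[13] = 25,  b[14] = 16,  b[15] = 27,  b[16] = 24,  b[17] = 5,  b[18] = 10,  b[19] = 21,  b[20] = 17,  b[21] = 23,  b[22] = 10,  b[23] = 28,  b[24] = 16,  b[25] = 4,  b[26] = 19,  b[27] = 26,  b[28] = 26,  b[29] = 11,  b[30] = 9.
The sequence repeats with period 28.
(2227 - 1) mod 28 = 14, so b[2227] = b[15] = 27.

27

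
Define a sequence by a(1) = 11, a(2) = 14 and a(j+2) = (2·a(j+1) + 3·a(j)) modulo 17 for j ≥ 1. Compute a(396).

5

a(1) = 11,  a(2) = 14,  a(3) = 10,  a(4) = 11,  a(5) = 1,  a(6) = 1,  a(7) = 5,  a(8) = 13,  a(9) = 7,  a(10) = 2,  a(11) = 8,  a(12) = 5,  a(13) = 0,  a(14) = 15,  a(15) = 13,  a(16) = 3,  a(17) = 11,  a(18) = 14.
The sequence repeats with period 16.
So a(396) = a(1 + ((396-1) mod 16)) = a(12) = 5.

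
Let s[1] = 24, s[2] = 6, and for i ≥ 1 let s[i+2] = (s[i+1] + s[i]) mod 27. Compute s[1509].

21

Computing terms: s[1] = 24,  s[2] = 6,  s[3] = 3,  s[4] = 9,  s[5] = 12,  s[6] = 21,  s[7] = 6,  s[8] = 0,  s[9] = 6,  s[10] = 6,  s[11] = 12,  s[12] = 18,  s[13] = 3,  s[14] = 21,  s[15] = 24,  s[16] = 18,  s[17] = 15,  s[18] = 6,  s[19] = 21,  s[20] = 0,  s[21] = 21,  s[22] = 21,  s[23] = 15,  s[24] = 9,  s[25] = 24,  s[26] = 6.
The sequence repeats with period 24.
So s[1509] = s[1 + ((1509-1) mod 24)] = s[21] = 21.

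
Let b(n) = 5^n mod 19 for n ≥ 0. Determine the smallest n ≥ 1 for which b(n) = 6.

b(0) = 1, b(1) = 5, b(2) = 6, b(3) = 11, b(4) = 17, b(5) = 9, b(6) = 7, b(7) = 16, b(8) = 4, b(9) = 1.
Since b(9) = b(0) = 1, the sequence is periodic with period 9.
The value 6 first appears (with n ≥ 1) at b(2).

2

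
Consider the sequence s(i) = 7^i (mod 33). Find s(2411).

s(0) = 1, s(1) = 7, s(2) = 16, s(3) = 13, s(4) = 25, s(5) = 10, s(6) = 4, s(7) = 28, s(8) = 31, s(9) = 19, s(10) = 1.
The sequence repeats with period 10.
(2411 - 0) mod 10 = 1, so s(2411) = s(1) = 7.

7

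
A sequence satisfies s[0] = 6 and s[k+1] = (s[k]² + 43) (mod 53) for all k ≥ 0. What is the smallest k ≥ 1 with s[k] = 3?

6

Computing terms: s[0] = 6, s[1] = 26, s[2] = 30, s[3] = 42, s[4] = 5, s[5] = 15, s[6] = 3, s[7] = 52, s[8] = 44, s[9] = 18, s[10] = 49, s[11] = 6.
The sequence repeats with period 11.
The value 3 first appears (with k ≥ 1) at s[6].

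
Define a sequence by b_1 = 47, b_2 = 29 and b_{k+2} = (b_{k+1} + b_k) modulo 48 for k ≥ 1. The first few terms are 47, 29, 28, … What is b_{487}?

b_1 = 47,  b_2 = 29,  b_3 = 28,  b_4 = 9,  b_5 = 37,  b_6 = 46,  b_7 = 35,  b_8 = 33,  b_9 = 20,  b_{10} = 5,  b_{11} = 25,  b_{12} = 30,  b_{13} = 7,  b_{14} = 37,  b_{15} = 44,  b_{16} = 33,  b_{17} = 29,  b_{18} = 14,  b_{19} = 43,  b_{20} = 9,  b_{21} = 4,  b_{22} = 13,  b_{23} = 17,  b_{24} = 30,  b_{25} = 47,  b_{26} = 29.
Since (b_{25}, b_{26}) = (b_1, b_2) = (47, 29) (two consecutive terms determine the rest), the sequence is periodic with period 24.
(487 - 1) mod 24 = 6, so b_{487} = b_7 = 35.

35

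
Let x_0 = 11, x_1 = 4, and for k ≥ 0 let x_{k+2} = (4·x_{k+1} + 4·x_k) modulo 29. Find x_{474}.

Computing terms: x_0 = 11, x_1 = 4, x_2 = 2, x_3 = 24, x_4 = 17, x_5 = 19, x_6 = 28, x_7 = 14, x_8 = 23, x_9 = 3, x_{10} = 17, x_{11} = 22, x_{12} = 11, x_{13} = 16, x_{14} = 21, x_{15} = 3, x_{16} = 9, x_{17} = 19, x_{18} = 25, x_{19} = 2, x_{20} = 21, x_{21} = 5, x_{22} = 17, x_{23} = 1, x_{24} = 14, x_{25} = 2, x_{26} = 6, x_{27} = 3, x_{28} = 7, x_{29} = 11, x_{30} = 14, x_{31} = 13, x_{32} = 21, x_{33} = 20, x_{34} = 19, x_{35} = 11, x_{36} = 4.
The sequence repeats with period 35.
So x_{474} = x_{0 + ((474-0) mod 35)} = x_{19} = 2.

2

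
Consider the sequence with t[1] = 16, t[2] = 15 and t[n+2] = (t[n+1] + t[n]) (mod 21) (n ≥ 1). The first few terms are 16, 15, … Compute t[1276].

We have t[1] = 16; t[2] = 15; t[3] = 10; t[4] = 4; t[5] = 14; t[6] = 18; t[7] = 11; t[8] = 8; t[9] = 19; t[10] = 6; t[11] = 4; t[12] = 10; t[13] = 14; t[14] = 3; t[15] = 17; t[16] = 20; t[17] = 16; t[18] = 15.
Since (t[17], t[18]) = (t[1], t[2]) = (16, 15) (two consecutive terms determine the rest), the sequence is periodic with period 16.
So t[1276] = t[1 + ((1276-1) mod 16)] = t[12] = 10.

10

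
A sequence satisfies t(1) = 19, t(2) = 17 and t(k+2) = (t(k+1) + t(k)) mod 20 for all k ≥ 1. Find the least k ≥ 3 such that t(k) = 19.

Listing terms: t(1) = 19, t(2) = 17, t(3) = 16, t(4) = 13, t(5) = 9, t(6) = 2, t(7) = 11, t(8) = 13, t(9) = 4, t(10) = 17, t(11) = 1, t(12) = 18, t(13) = 19, t(14) = 17.
Since (t(13), t(14)) = (t(1), t(2)) = (19, 17) (two consecutive terms determine the rest), the sequence is periodic with period 12.
The value 19 next appears (with k ≥ 3) at t(13).

13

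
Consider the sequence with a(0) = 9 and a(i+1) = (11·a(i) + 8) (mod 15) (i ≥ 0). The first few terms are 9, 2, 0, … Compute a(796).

12

Listing terms: a(0) = 9; a(1) = 2; a(2) = 0; a(3) = 8; a(4) = 6; a(5) = 14; a(6) = 12; a(7) = 5; a(8) = 3; a(9) = 11; a(10) = 9.
Since a(10) = a(0) = 9, the sequence is periodic with period 10.
So a(796) = a(0 + ((796-0) mod 10)) = a(6) = 12.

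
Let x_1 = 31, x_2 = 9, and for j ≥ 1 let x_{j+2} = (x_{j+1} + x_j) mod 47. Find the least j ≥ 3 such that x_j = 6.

31

Listing terms: x_1 = 31; x_2 = 9; x_3 = 40; x_4 = 2; x_5 = 42; x_6 = 44; x_7 = 39; x_8 = 36; x_9 = 28; x_{10} = 17; x_{11} = 45; x_{12} = 15; x_{13} = 13; x_{14} = 28; x_{15} = 41; x_{16} = 22; x_{17} = 16; x_{18} = 38; x_{19} = 7; x_{20} = 45; x_{21} = 5; x_{22} = 3; x_{23} = 8; x_{24} = 11; x_{25} = 19; x_{26} = 30; x_{27} = 2; x_{28} = 32; x_{29} = 34; x_{30} = 19; x_{31} = 6; x_{32} = 25; x_{33} = 31; x_{34} = 9.
Since (x_{33}, x_{34}) = (x_1, x_2) = (31, 9) (two consecutive terms determine the rest), the sequence is periodic with period 32.
The value 6 first appears (with j ≥ 3) at x_{31}.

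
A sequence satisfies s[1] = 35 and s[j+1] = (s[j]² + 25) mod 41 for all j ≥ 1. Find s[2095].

We have s[1] = 35, s[2] = 20, s[3] = 15, s[4] = 4, s[5] = 0, s[6] = 25, s[7] = 35.
Since s[7] = s[1] = 35, the sequence is periodic with period 6.
So s[2095] = s[1 + ((2095-1) mod 6)] = s[1] = 35.

35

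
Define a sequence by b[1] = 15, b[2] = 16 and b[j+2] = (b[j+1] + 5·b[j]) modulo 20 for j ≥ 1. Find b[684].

1

Computing terms: b[1] = 15,  b[2] = 16,  b[3] = 11,  b[4] = 11,  b[5] = 6,  b[6] = 1,  b[7] = 11,  b[8] = 16,  b[9] = 11.
Since (b[8], b[9]) = (b[2], b[3]) = (16, 11) (two consecutive terms determine the rest), the sequence is eventually periodic: after a pre-period of length 1 it cycles with period 6.
For j ≥ 2, b[j] depends only on (j - 2) mod 6. (684 - 2) mod 6 = 4, so b[684] = b[6] = 1.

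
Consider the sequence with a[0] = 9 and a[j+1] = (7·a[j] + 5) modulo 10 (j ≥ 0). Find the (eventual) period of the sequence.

Listing terms: a[0] = 9,  a[1] = 8,  a[2] = 1,  a[3] = 2,  a[4] = 9.
The sequence repeats with period 4.

4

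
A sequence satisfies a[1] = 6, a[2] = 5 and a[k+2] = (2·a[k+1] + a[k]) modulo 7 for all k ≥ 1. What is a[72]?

0

We have a[1] = 6,  a[2] = 5,  a[3] = 2,  a[4] = 2,  a[5] = 6,  a[6] = 0,  a[7] = 6,  a[8] = 5.
Since (a[7], a[8]) = (a[1], a[2]) = (6, 5) (two consecutive terms determine the rest), the sequence is periodic with period 6.
So a[72] = a[1 + ((72-1) mod 6)] = a[6] = 0.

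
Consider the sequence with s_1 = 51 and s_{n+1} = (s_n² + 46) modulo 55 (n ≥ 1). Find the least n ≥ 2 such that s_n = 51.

4

We have s_1 = 51, s_2 = 7, s_3 = 40, s_4 = 51.
The sequence repeats with period 3.
The value 51 next appears (with n ≥ 2) at s_4.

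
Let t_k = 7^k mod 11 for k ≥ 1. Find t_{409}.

8

t_1 = 7,  t_2 = 5,  t_3 = 2,  t_4 = 3,  t_5 = 10,  t_6 = 4,  t_7 = 6,  t_8 = 9,  t_9 = 8,  t_{10} = 1,  t_{11} = 7.
The sequence repeats with period 10.
So t_{409} = t_{1 + ((409-1) mod 10)} = t_9 = 8.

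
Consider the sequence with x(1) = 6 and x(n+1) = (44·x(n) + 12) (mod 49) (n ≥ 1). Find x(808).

Computing terms: x(1) = 6,  x(2) = 31,  x(3) = 4,  x(4) = 41,  x(5) = 3,  x(6) = 46,  x(7) = 27,  x(8) = 24,  x(9) = 39,  x(10) = 13,  x(11) = 45,  x(12) = 32,  x(13) = 48,  x(14) = 17,  x(15) = 25,  x(16) = 34,  x(17) = 38,  x(18) = 18,  x(19) = 20,  x(20) = 10,  x(21) = 11,  x(22) = 6.
Since x(22) = x(1) = 6, the sequence is periodic with period 21.
So x(808) = x(1 + ((808-1) mod 21)) = x(10) = 13.

13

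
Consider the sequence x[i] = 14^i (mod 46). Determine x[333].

x[1] = 14; x[2] = 12; x[3] = 30; x[4] = 6; x[5] = 38; x[6] = 26; x[7] = 42; x[8] = 36; x[9] = 44; x[10] = 18; x[11] = 22; x[12] = 32; x[13] = 34; x[14] = 16; x[15] = 40; x[16] = 8; x[17] = 20; x[18] = 4; x[19] = 10; x[20] = 2; x[21] = 28; x[22] = 24; x[23] = 14.
Since x[23] = x[1] = 14, the sequence is periodic with period 22.
(333 - 1) mod 22 = 2, so x[333] = x[3] = 30.

30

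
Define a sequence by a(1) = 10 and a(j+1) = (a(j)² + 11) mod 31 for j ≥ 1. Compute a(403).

16

Listing terms: a(1) = 10,  a(2) = 18,  a(3) = 25,  a(4) = 16,  a(5) = 19,  a(6) = 0,  a(7) = 11,  a(8) = 8,  a(9) = 13,  a(10) = 25.
Since a(10) = a(3) = 25, the sequence is eventually periodic: after a pre-period of length 2 it cycles with period 7.
For j ≥ 3, a(j) depends only on (j - 3) mod 7. (403 - 3) mod 7 = 1, so a(403) = a(4) = 16.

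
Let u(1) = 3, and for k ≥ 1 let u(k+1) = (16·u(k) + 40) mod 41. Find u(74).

We have u(1) = 3, u(2) = 6, u(3) = 13, u(4) = 2, u(5) = 31, u(6) = 3.
Since u(6) = u(1) = 3, the sequence is periodic with period 5.
(74 - 1) mod 5 = 3, so u(74) = u(4) = 2.

2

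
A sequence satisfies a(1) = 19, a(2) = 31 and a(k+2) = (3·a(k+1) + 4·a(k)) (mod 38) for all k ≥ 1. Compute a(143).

31

Computing terms: a(1) = 19,  a(2) = 31,  a(3) = 17,  a(4) = 23,  a(5) = 23,  a(6) = 9,  a(7) = 5,  a(8) = 13,  a(9) = 21,  a(10) = 1,  a(11) = 11,  a(12) = 37,  a(13) = 3,  a(14) = 5,  a(15) = 27,  a(16) = 25,  a(17) = 31,  a(18) = 3,  a(19) = 19,  a(20) = 31.
Since (a(19), a(20)) = (a(1), a(2)) = (19, 31) (two consecutive terms determine the rest), the sequence is periodic with period 18.
So a(143) = a(1 + ((143-1) mod 18)) = a(17) = 31.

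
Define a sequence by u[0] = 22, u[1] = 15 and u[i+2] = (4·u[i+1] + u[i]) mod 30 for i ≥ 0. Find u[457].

21

Computing terms: u[0] = 22,  u[1] = 15,  u[2] = 22,  u[3] = 13,  u[4] = 14,  u[5] = 9,  u[6] = 20,  u[7] = 29,  u[8] = 16,  u[9] = 3,  u[10] = 28,  u[11] = 25,  u[12] = 8,  u[13] = 27,  u[14] = 26,  u[15] = 11,  u[16] = 10,  u[17] = 21,  u[18] = 4,  u[19] = 7,  u[20] = 2,  u[21] = 15,  u[22] = 2,  u[23] = 23,  u[24] = 4,  u[25] = 9,  u[26] = 10,  u[27] = 19,  u[28] = 26,  u[29] = 3,  u[30] = 8,  u[31] = 5,  u[32] = 28,  u[33] = 27,  u[34] = 16,  u[35] = 1,  u[36] = 20,  u[37] = 21,  u[38] = 14,  u[39] = 17,  u[40] = 22,  u[41] = 15.
Since (u[40], u[41]) = (u[0], u[1]) = (22, 15) (two consecutive terms determine the rest), the sequence is periodic with period 40.
So u[457] = u[0 + ((457-0) mod 40)] = u[17] = 21.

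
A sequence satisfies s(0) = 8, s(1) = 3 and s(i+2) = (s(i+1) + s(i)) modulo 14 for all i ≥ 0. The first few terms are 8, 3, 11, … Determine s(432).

Computing terms: s(0) = 8,  s(1) = 3,  s(2) = 11,  s(3) = 0,  s(4) = 11,  s(5) = 11,  s(6) = 8,  s(7) = 5,  s(8) = 13,  s(9) = 4,  s(10) = 3,  s(11) = 7,  s(12) = 10,  s(13) = 3,  s(14) = 13,  s(15) = 2,  s(16) = 1,  s(17) = 3,  s(18) = 4,  s(19) = 7,  s(20) = 11,  s(21) = 4,  s(22) = 1,  s(23) = 5,  s(24) = 6,  s(25) = 11,  s(26) = 3,  s(27) = 0,  s(28) = 3,  s(29) = 3,  s(30) = 6,  s(31) = 9,  s(32) = 1,  s(33) = 10,  s(34) = 11,  s(35) = 7,  s(36) = 4,  s(37) = 11,  s(38) = 1,  s(39) = 12,  s(40) = 13,  s(41) = 11,  s(42) = 10,  s(43) = 7,  s(44) = 3,  s(45) = 10,  s(46) = 13,  s(47) = 9,  s(48) = 8,  s(49) = 3.
The sequence repeats with period 48.
So s(432) = s(0 + ((432-0) mod 48)) = s(0) = 8.

8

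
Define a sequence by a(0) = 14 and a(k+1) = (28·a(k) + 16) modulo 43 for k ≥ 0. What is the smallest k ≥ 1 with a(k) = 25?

We have a(0) = 14; a(1) = 21; a(2) = 2; a(3) = 29; a(4) = 11; a(5) = 23; a(6) = 15; a(7) = 6; a(8) = 12; a(9) = 8; a(10) = 25; a(11) = 28; a(12) = 26; a(13) = 13; a(14) = 36; a(15) = 35; a(16) = 7; a(17) = 40; a(18) = 18; a(19) = 4; a(20) = 42; a(21) = 31; a(22) = 24; a(23) = 0; a(24) = 16; a(25) = 34; a(26) = 22; a(27) = 30; a(28) = 39; a(29) = 33; a(30) = 37; a(31) = 20; a(32) = 17; a(33) = 19; a(34) = 32; a(35) = 9; a(36) = 10; a(37) = 38; a(38) = 5; a(39) = 27; a(40) = 41; a(41) = 3; a(42) = 14.
The sequence repeats with period 42.
The value 25 first appears (with k ≥ 1) at a(10).

10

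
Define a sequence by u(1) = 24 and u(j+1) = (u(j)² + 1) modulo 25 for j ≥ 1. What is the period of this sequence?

Computing terms: u(1) = 24, u(2) = 2, u(3) = 5, u(4) = 1, u(5) = 2.
Since u(5) = u(2) = 2, the sequence is eventually periodic: after a pre-period of length 1 it cycles with period 3.

3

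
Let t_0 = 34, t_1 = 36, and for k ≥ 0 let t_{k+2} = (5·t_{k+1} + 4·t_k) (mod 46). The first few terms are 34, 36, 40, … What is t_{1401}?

24

Computing terms: t_0 = 34, t_1 = 36, t_2 = 40, t_3 = 22, t_4 = 40, t_5 = 12, t_6 = 36, t_7 = 44, t_8 = 42, t_9 = 18, t_{10} = 28, t_{11} = 28, t_{12} = 22, t_{13} = 38, t_{14} = 2, t_{15} = 24, t_{16} = 36, t_{17} = 0, t_{18} = 6, t_{19} = 30, t_{20} = 36, t_{21} = 24, t_{22} = 34, t_{23} = 36.
Since (t_{22}, t_{23}) = (t_0, t_1) = (34, 36) (two consecutive terms determine the rest), the sequence is periodic with period 22.
(1401 - 0) mod 22 = 15, so t_{1401} = t_{15} = 24.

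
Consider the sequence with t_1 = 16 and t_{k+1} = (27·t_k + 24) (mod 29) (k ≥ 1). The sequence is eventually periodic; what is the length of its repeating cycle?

t_1 = 16,  t_2 = 21,  t_3 = 11,  t_4 = 2,  t_5 = 20,  t_6 = 13,  t_7 = 27,  t_8 = 28,  t_9 = 26,  t_{10} = 1,  t_{11} = 22,  t_{12} = 9,  t_{13} = 6,  t_{14} = 12,  t_{15} = 0,  t_{16} = 24,  t_{17} = 5,  t_{18} = 14,  t_{19} = 25,  t_{20} = 3,  t_{21} = 18,  t_{22} = 17,  t_{23} = 19,  t_{24} = 15,  t_{25} = 23,  t_{26} = 7,  t_{27} = 10,  t_{28} = 4,  t_{29} = 16.
Since t_{29} = t_1 = 16, the sequence is periodic with period 28.

28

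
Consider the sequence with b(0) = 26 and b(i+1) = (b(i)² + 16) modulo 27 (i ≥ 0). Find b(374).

b(0) = 26; b(1) = 17; b(2) = 8; b(3) = 26.
Since b(3) = b(0) = 26, the sequence is periodic with period 3.
So b(374) = b(0 + ((374-0) mod 3)) = b(2) = 8.

8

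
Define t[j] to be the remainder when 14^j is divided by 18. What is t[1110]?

10

Listing terms: t[0] = 1; t[1] = 14; t[2] = 16; t[3] = 8; t[4] = 4; t[5] = 2; t[6] = 10; t[7] = 14.
Since t[7] = t[1] = 14, the sequence is eventually periodic: after a pre-period of length 1 it cycles with period 6.
For j ≥ 1, t[j] depends only on (j - 1) mod 6. (1110 - 1) mod 6 = 5, so t[1110] = t[6] = 10.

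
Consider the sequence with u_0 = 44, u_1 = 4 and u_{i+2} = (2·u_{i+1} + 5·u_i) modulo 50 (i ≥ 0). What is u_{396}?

Listing terms: u_0 = 44,  u_1 = 4,  u_2 = 28,  u_3 = 26,  u_4 = 42,  u_5 = 14,  u_6 = 38,  u_7 = 46,  u_8 = 32,  u_9 = 44,  u_{10} = 48,  u_{11} = 16,  u_{12} = 22,  u_{13} = 24,  u_{14} = 8,  u_{15} = 36,  u_{16} = 12,  u_{17} = 4,  u_{18} = 18,  u_{19} = 6,  u_{20} = 2,  u_{21} = 34,  u_{22} = 28,  u_{23} = 26.
Since (u_{22}, u_{23}) = (u_2, u_3) = (28, 26) (two consecutive terms determine the rest), the sequence is eventually periodic: after a pre-period of length 2 it cycles with period 20.
For i ≥ 2, u_i depends only on (i - 2) mod 20. (396 - 2) mod 20 = 14, so u_{396} = u_{16} = 12.

12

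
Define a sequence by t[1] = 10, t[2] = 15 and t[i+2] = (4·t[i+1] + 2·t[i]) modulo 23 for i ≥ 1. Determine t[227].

Listing terms: t[1] = 10; t[2] = 15; t[3] = 11; t[4] = 5; t[5] = 19; t[6] = 17; t[7] = 14; t[8] = 21; t[9] = 20; t[10] = 7; t[11] = 22; t[12] = 10; t[13] = 15.
The sequence repeats with period 11.
So t[227] = t[1 + ((227-1) mod 11)] = t[7] = 14.

14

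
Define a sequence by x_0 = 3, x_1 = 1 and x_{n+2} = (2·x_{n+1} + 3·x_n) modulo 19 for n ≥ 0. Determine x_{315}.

We have x_0 = 3,  x_1 = 1,  x_2 = 11,  x_3 = 6,  x_4 = 7,  x_5 = 13,  x_6 = 9,  x_7 = 0,  x_8 = 8,  x_9 = 16,  x_{10} = 18,  x_{11} = 8,  x_{12} = 13,  x_{13} = 12,  x_{14} = 6,  x_{15} = 10,  x_{16} = 0,  x_{17} = 11,  x_{18} = 3,  x_{19} = 1.
The sequence repeats with period 18.
So x_{315} = x_{0 + ((315-0) mod 18)} = x_9 = 16.

16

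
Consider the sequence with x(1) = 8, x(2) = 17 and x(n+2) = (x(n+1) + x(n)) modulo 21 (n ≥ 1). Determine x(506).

Computing terms: x(1) = 8; x(2) = 17; x(3) = 4; x(4) = 0; x(5) = 4; x(6) = 4; x(7) = 8; x(8) = 12; x(9) = 20; x(10) = 11; x(11) = 10; x(12) = 0; x(13) = 10; x(14) = 10; x(15) = 20; x(16) = 9; x(17) = 8; x(18) = 17.
The sequence repeats with period 16.
So x(506) = x(1 + ((506-1) mod 16)) = x(10) = 11.

11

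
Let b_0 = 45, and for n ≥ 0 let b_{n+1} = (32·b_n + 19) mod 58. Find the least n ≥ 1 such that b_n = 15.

We have b_0 = 45; b_1 = 9; b_2 = 17; b_3 = 41; b_4 = 55; b_5 = 39; b_6 = 49; b_7 = 21; b_8 = 53; b_9 = 33; b_{10} = 31; b_{11} = 25; b_{12} = 7; b_{13} = 11; b_{14} = 23; b_{15} = 1; b_{16} = 51; b_{17} = 27; b_{18} = 13; b_{19} = 29; b_{20} = 19; b_{21} = 47; b_{22} = 15; b_{23} = 35; b_{24} = 37; b_{25} = 43; b_{26} = 3; b_{27} = 57; b_{28} = 45.
Since b_{28} = b_0 = 45, the sequence is periodic with period 28.
The value 15 first appears (with n ≥ 1) at b_{22}.

22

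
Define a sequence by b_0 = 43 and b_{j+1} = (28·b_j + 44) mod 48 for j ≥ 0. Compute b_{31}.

12

b_0 = 43, b_1 = 0, b_2 = 44, b_3 = 28, b_4 = 12, b_5 = 44.
Since b_5 = b_2 = 44, the sequence is eventually periodic: after a pre-period of length 2 it cycles with period 3.
For j ≥ 2, b_j depends only on (j - 2) mod 3. (31 - 2) mod 3 = 2, so b_{31} = b_4 = 12.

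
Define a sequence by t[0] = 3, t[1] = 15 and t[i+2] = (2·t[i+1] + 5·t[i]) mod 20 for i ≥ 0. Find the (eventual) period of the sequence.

Computing terms: t[0] = 3, t[1] = 15, t[2] = 5, t[3] = 5, t[4] = 15, t[5] = 15, t[6] = 5.
Since (t[5], t[6]) = (t[1], t[2]) = (15, 5) (two consecutive terms determine the rest), the sequence is eventually periodic: after a pre-period of length 1 it cycles with period 4.

4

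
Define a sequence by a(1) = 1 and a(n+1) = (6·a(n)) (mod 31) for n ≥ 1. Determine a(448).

Listing terms: a(1) = 1,  a(2) = 6,  a(3) = 5,  a(4) = 30,  a(5) = 25,  a(6) = 26,  a(7) = 1.
Since a(7) = a(1) = 1, the sequence is periodic with period 6.
So a(448) = a(1 + ((448-1) mod 6)) = a(4) = 30.

30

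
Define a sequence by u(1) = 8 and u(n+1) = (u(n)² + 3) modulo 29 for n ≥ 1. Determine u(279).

16

u(1) = 8, u(2) = 9, u(3) = 26, u(4) = 12, u(5) = 2, u(6) = 7, u(7) = 23, u(8) = 10, u(9) = 16, u(10) = 27, u(11) = 7.
Since u(11) = u(6) = 7, the sequence is eventually periodic: after a pre-period of length 5 it cycles with period 5.
For n ≥ 6, u(n) depends only on (n - 6) mod 5. (279 - 6) mod 5 = 3, so u(279) = u(9) = 16.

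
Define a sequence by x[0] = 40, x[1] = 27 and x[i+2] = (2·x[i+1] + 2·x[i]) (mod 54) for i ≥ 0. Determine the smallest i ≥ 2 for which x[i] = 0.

28

Listing terms: x[0] = 40,  x[1] = 27,  x[2] = 26,  x[3] = 52,  x[4] = 48,  x[5] = 38,  x[6] = 10,  x[7] = 42,  x[8] = 50,  x[9] = 22,  x[10] = 36,  x[11] = 8,  x[12] = 34,  x[13] = 30,  x[14] = 20,  x[15] = 46,  x[16] = 24,  x[17] = 32,  x[18] = 4,  x[19] = 18,  x[20] = 44,  x[21] = 16,  x[22] = 12,  x[23] = 2,  x[24] = 28,  x[25] = 6,  x[26] = 14,  x[27] = 40,  x[28] = 0,  x[29] = 26,  x[30] = 52.
Since (x[29], x[30]) = (x[2], x[3]) = (26, 52) (two consecutive terms determine the rest), the sequence is eventually periodic: after a pre-period of length 2 it cycles with period 27.
The value 0 first appears (with i ≥ 2) at x[28].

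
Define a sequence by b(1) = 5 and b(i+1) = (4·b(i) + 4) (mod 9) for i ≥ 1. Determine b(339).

Listing terms: b(1) = 5, b(2) = 6, b(3) = 1, b(4) = 8, b(5) = 0, b(6) = 4, b(7) = 2, b(8) = 3, b(9) = 7, b(10) = 5.
The sequence repeats with period 9.
So b(339) = b(1 + ((339-1) mod 9)) = b(6) = 4.

4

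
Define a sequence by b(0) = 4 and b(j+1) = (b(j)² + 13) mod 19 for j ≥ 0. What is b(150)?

13

We have b(0) = 4; b(1) = 10; b(2) = 18; b(3) = 14; b(4) = 0; b(5) = 13; b(6) = 11; b(7) = 1; b(8) = 14.
Since b(8) = b(3) = 14, the sequence is eventually periodic: after a pre-period of length 3 it cycles with period 5.
For j ≥ 3, b(j) depends only on (j - 3) mod 5. (150 - 3) mod 5 = 2, so b(150) = b(5) = 13.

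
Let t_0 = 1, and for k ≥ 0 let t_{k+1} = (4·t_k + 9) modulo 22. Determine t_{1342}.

17

We have t_0 = 1; t_1 = 13; t_2 = 17; t_3 = 11; t_4 = 9; t_5 = 1.
Since t_5 = t_0 = 1, the sequence is periodic with period 5.
So t_{1342} = t_{0 + ((1342-0) mod 5)} = t_2 = 17.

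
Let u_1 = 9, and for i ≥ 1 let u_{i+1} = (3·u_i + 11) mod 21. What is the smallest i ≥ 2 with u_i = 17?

We have u_1 = 9,  u_2 = 17,  u_3 = 20,  u_4 = 8,  u_5 = 14,  u_6 = 11,  u_7 = 2,  u_8 = 17.
Since u_8 = u_2 = 17, the sequence is eventually periodic: after a pre-period of length 1 it cycles with period 6.
The value 17 first appears (with i ≥ 2) at u_2.

2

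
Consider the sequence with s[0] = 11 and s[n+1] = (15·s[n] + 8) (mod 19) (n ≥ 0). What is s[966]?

Listing terms: s[0] = 11; s[1] = 2; s[2] = 0; s[3] = 8; s[4] = 14; s[5] = 9; s[6] = 10; s[7] = 6; s[8] = 3; s[9] = 15; s[10] = 5; s[11] = 7; s[12] = 18; s[13] = 12; s[14] = 17; s[15] = 16; s[16] = 1; s[17] = 4; s[18] = 11.
The sequence repeats with period 18.
(966 - 0) mod 18 = 12, so s[966] = s[12] = 18.

18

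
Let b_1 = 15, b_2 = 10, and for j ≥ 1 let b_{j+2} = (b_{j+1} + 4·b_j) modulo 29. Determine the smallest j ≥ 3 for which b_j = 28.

Computing terms: b_1 = 15,  b_2 = 10,  b_3 = 12,  b_4 = 23,  b_5 = 13,  b_6 = 18,  b_7 = 12,  b_8 = 26,  b_9 = 16,  b_{10} = 4,  b_{11} = 10,  b_{12} = 26,  b_{13} = 8,  b_{14} = 25,  b_{15} = 28,  b_{16} = 12,  b_{17} = 8,  b_{18} = 27,  b_{19} = 1,  b_{20} = 22,  b_{21} = 26,  b_{22} = 27,  b_{23} = 15,  b_{24} = 7,  b_{25} = 9,  b_{26} = 8,  b_{27} = 15,  b_{28} = 18,  b_{29} = 20,  b_{30} = 5,  b_{31} = 27,  b_{32} = 18,  b_{33} = 10,  b_{34} = 24,  b_{35} = 6,  b_{36} = 15,  b_{37} = 10.
The sequence repeats with period 35.
The value 28 first appears (with j ≥ 3) at b_{15}.

15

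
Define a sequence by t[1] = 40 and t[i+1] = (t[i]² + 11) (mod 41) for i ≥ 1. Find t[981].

Computing terms: t[1] = 40; t[2] = 12; t[3] = 32; t[4] = 10; t[5] = 29; t[6] = 32.
Since t[6] = t[3] = 32, the sequence is eventually periodic: after a pre-period of length 2 it cycles with period 3.
For i ≥ 3, t[i] depends only on (i - 3) mod 3. (981 - 3) mod 3 = 0, so t[981] = t[3] = 32.

32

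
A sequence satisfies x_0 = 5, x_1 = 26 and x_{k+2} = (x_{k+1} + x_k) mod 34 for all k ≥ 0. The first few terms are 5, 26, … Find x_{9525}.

Listing terms: x_0 = 5; x_1 = 26; x_2 = 31; x_3 = 23; x_4 = 20; x_5 = 9; x_6 = 29; x_7 = 4; x_8 = 33; x_9 = 3; x_{10} = 2; x_{11} = 5; x_{12} = 7; x_{13} = 12; x_{14} = 19; x_{15} = 31; x_{16} = 16; x_{17} = 13; x_{18} = 29; x_{19} = 8; x_{20} = 3; x_{21} = 11; x_{22} = 14; x_{23} = 25; x_{24} = 5; x_{25} = 30; x_{26} = 1; x_{27} = 31; x_{28} = 32; x_{29} = 29; x_{30} = 27; x_{31} = 22; x_{32} = 15; x_{33} = 3; x_{34} = 18; x_{35} = 21; x_{36} = 5; x_{37} = 26.
Since (x_{36}, x_{37}) = (x_0, x_1) = (5, 26) (two consecutive terms determine the rest), the sequence is periodic with period 36.
So x_{9525} = x_{0 + ((9525-0) mod 36)} = x_{21} = 11.

11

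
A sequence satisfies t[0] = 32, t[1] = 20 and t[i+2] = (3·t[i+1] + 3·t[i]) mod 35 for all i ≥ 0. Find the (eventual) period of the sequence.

12

Listing terms: t[0] = 32, t[1] = 20, t[2] = 16, t[3] = 3, t[4] = 22, t[5] = 5, t[6] = 11, t[7] = 13, t[8] = 2, t[9] = 10, t[10] = 1, t[11] = 33, t[12] = 32, t[13] = 20.
The sequence repeats with period 12.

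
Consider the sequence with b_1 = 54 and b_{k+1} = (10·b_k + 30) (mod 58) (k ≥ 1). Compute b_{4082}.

8

Listing terms: b_1 = 54, b_2 = 48, b_3 = 46, b_4 = 26, b_5 = 0, b_6 = 30, b_7 = 40, b_8 = 24, b_9 = 38, b_{10} = 4, b_{11} = 12, b_{12} = 34, b_{13} = 22, b_{14} = 18, b_{15} = 36, b_{16} = 42, b_{17} = 44, b_{18} = 6, b_{19} = 32, b_{20} = 2, b_{21} = 50, b_{22} = 8, b_{23} = 52, b_{24} = 28, b_{25} = 20, b_{26} = 56, b_{27} = 10, b_{28} = 14, b_{29} = 54.
Since b_{29} = b_1 = 54, the sequence is periodic with period 28.
So b_{4082} = b_{1 + ((4082-1) mod 28)} = b_{22} = 8.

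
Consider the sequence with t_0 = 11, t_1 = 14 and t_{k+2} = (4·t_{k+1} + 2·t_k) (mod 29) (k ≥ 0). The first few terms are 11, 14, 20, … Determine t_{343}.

t_0 = 11, t_1 = 14, t_2 = 20, t_3 = 21, t_4 = 8, t_5 = 16, t_6 = 22, t_7 = 4, t_8 = 2, t_9 = 16, t_{10} = 10, t_{11} = 14, t_{12} = 18, t_{13} = 13, t_{14} = 1, t_{15} = 1, t_{16} = 6, t_{17} = 26, t_{18} = 0, t_{19} = 23, t_{20} = 5, t_{21} = 8, t_{22} = 13, t_{23} = 10, t_{24} = 8, t_{25} = 23, t_{26} = 21, t_{27} = 14, t_{28} = 11, t_{29} = 14.
Since (t_{28}, t_{29}) = (t_0, t_1) = (11, 14) (two consecutive terms determine the rest), the sequence is periodic with period 28.
So t_{343} = t_{0 + ((343-0) mod 28)} = t_7 = 4.

4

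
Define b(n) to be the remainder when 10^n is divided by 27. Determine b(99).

1

Computing terms: b(1) = 10; b(2) = 19; b(3) = 1; b(4) = 10.
The sequence repeats with period 3.
(99 - 1) mod 3 = 2, so b(99) = b(3) = 1.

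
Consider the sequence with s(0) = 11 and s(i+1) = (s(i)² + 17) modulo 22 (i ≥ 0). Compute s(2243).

10

Computing terms: s(0) = 11; s(1) = 6; s(2) = 9; s(3) = 10; s(4) = 7; s(5) = 0; s(6) = 17; s(7) = 20; s(8) = 21; s(9) = 18; s(10) = 11.
Since s(10) = s(0) = 11, the sequence is periodic with period 10.
(2243 - 0) mod 10 = 3, so s(2243) = s(3) = 10.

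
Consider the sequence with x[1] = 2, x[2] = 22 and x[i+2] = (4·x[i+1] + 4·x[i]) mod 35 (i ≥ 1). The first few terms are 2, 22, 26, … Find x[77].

We have x[1] = 2, x[2] = 22, x[3] = 26, x[4] = 17, x[5] = 32, x[6] = 21, x[7] = 2, x[8] = 22.
The sequence repeats with period 6.
So x[77] = x[1 + ((77-1) mod 6)] = x[5] = 32.

32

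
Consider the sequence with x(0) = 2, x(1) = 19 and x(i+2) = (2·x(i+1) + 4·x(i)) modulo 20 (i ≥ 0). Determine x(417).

Computing terms: x(0) = 2, x(1) = 19, x(2) = 6, x(3) = 8, x(4) = 0, x(5) = 12, x(6) = 4, x(7) = 16, x(8) = 8, x(9) = 0.
Since (x(8), x(9)) = (x(3), x(4)) = (8, 0) (two consecutive terms determine the rest), the sequence is eventually periodic: after a pre-period of length 3 it cycles with period 5.
For i ≥ 3, x(i) depends only on (i - 3) mod 5. (417 - 3) mod 5 = 4, so x(417) = x(7) = 16.

16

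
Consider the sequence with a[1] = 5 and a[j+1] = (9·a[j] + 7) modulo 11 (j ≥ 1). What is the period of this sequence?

We have a[1] = 5; a[2] = 8; a[3] = 2; a[4] = 3; a[5] = 1; a[6] = 5.
The sequence repeats with period 5.

5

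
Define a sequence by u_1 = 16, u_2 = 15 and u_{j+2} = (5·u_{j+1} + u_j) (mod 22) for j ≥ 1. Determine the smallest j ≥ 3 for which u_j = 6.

Listing terms: u_1 = 16,  u_2 = 15,  u_3 = 3,  u_4 = 8,  u_5 = 21,  u_6 = 3,  u_7 = 14,  u_8 = 7,  u_9 = 5,  u_{10} = 10,  u_{11} = 11,  u_{12} = 21,  u_{13} = 6,  u_{14} = 7,  u_{15} = 19,  u_{16} = 14,  u_{17} = 1,  u_{18} = 19,  u_{19} = 8,  u_{20} = 15,  u_{21} = 17,  u_{22} = 12,  u_{23} = 11,  u_{24} = 1,  u_{25} = 16,  u_{26} = 15.
Since (u_{25}, u_{26}) = (u_1, u_2) = (16, 15) (two consecutive terms determine the rest), the sequence is periodic with period 24.
The value 6 first appears (with j ≥ 3) at u_{13}.

13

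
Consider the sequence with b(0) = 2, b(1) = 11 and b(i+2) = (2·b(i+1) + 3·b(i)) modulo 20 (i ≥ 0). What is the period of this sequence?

4

Computing terms: b(0) = 2, b(1) = 11, b(2) = 8, b(3) = 9, b(4) = 2, b(5) = 11.
Since (b(4), b(5)) = (b(0), b(1)) = (2, 11) (two consecutive terms determine the rest), the sequence is periodic with period 4.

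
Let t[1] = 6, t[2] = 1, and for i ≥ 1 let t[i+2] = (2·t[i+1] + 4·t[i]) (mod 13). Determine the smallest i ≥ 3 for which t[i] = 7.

19

Computing terms: t[1] = 6,  t[2] = 1,  t[3] = 0,  t[4] = 4,  t[5] = 8,  t[6] = 6,  t[7] = 5,  t[8] = 8,  t[9] = 10,  t[10] = 0,  t[11] = 1,  t[12] = 2,  t[13] = 8,  t[14] = 11,  t[15] = 2,  t[16] = 9,  t[17] = 0,  t[18] = 10,  t[19] = 7,  t[20] = 2,  t[21] = 6,  t[22] = 7,  t[23] = 12,  t[24] = 0,  t[25] = 9,  t[26] = 5,  t[27] = 7,  t[28] = 8,  t[29] = 5,  t[30] = 3,  t[31] = 0,  t[32] = 12,  t[33] = 11,  t[34] = 5,  t[35] = 2,  t[36] = 11,  t[37] = 4,  t[38] = 0,  t[39] = 3,  t[40] = 6,  t[41] = 11,  t[42] = 7,  t[43] = 6,  t[44] = 1.
Since (t[43], t[44]) = (t[1], t[2]) = (6, 1) (two consecutive terms determine the rest), the sequence is periodic with period 42.
The value 7 first appears (with i ≥ 3) at t[19].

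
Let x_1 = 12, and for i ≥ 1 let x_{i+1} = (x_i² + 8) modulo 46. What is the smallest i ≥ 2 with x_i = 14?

x_1 = 12,  x_2 = 14,  x_3 = 20,  x_4 = 40,  x_5 = 44,  x_6 = 12.
Since x_6 = x_1 = 12, the sequence is periodic with period 5.
The value 14 first appears (with i ≥ 2) at x_2.

2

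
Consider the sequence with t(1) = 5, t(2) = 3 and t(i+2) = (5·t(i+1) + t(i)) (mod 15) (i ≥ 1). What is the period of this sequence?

We have t(1) = 5,  t(2) = 3,  t(3) = 5,  t(4) = 13,  t(5) = 10,  t(6) = 3,  t(7) = 10,  t(8) = 8,  t(9) = 5,  t(10) = 3.
The sequence repeats with period 8.

8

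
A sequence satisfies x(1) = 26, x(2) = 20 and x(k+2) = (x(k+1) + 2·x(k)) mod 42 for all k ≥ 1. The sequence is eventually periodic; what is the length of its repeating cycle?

Computing terms: x(1) = 26,  x(2) = 20,  x(3) = 30,  x(4) = 28,  x(5) = 4,  x(6) = 18,  x(7) = 26,  x(8) = 20.
Since (x(7), x(8)) = (x(1), x(2)) = (26, 20) (two consecutive terms determine the rest), the sequence is periodic with period 6.

6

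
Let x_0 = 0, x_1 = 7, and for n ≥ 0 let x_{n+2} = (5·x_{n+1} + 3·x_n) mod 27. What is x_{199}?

4

x_0 = 0, x_1 = 7, x_2 = 8, x_3 = 7, x_4 = 5, x_5 = 19, x_6 = 2, x_7 = 13, x_8 = 17, x_9 = 16, x_{10} = 23, x_{11} = 1, x_{12} = 20, x_{13} = 22, x_{14} = 8, x_{15} = 25, x_{16} = 14, x_{17} = 10, x_{18} = 11, x_{19} = 4, x_{20} = 26, x_{21} = 7, x_{22} = 5.
Since (x_{21}, x_{22}) = (x_3, x_4) = (7, 5) (two consecutive terms determine the rest), the sequence is eventually periodic: after a pre-period of length 3 it cycles with period 18.
For n ≥ 3, x_n depends only on (n - 3) mod 18. (199 - 3) mod 18 = 16, so x_{199} = x_{19} = 4.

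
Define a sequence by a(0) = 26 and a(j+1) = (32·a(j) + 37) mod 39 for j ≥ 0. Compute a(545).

a(0) = 26,  a(1) = 11,  a(2) = 38,  a(3) = 5,  a(4) = 2,  a(5) = 23,  a(6) = 32,  a(7) = 8,  a(8) = 20,  a(9) = 14,  a(10) = 17,  a(11) = 35,  a(12) = 26.
The sequence repeats with period 12.
(545 - 0) mod 12 = 5, so a(545) = a(5) = 23.

23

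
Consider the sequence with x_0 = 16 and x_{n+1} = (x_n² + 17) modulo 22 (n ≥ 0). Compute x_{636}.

20

Listing terms: x_0 = 16,  x_1 = 9,  x_2 = 10,  x_3 = 7,  x_4 = 0,  x_5 = 17,  x_6 = 20,  x_7 = 21,  x_8 = 18,  x_9 = 11,  x_{10} = 6,  x_{11} = 9.
Since x_{11} = x_1 = 9, the sequence is eventually periodic: after a pre-period of length 1 it cycles with period 10.
For n ≥ 1, x_n depends only on (n - 1) mod 10. (636 - 1) mod 10 = 5, so x_{636} = x_6 = 20.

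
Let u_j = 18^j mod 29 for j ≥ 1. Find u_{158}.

4

u_1 = 18, u_2 = 5, u_3 = 3, u_4 = 25, u_5 = 15, u_6 = 9, u_7 = 17, u_8 = 16, u_9 = 27, u_{10} = 22, u_{11} = 19, u_{12} = 23, u_{13} = 8, u_{14} = 28, u_{15} = 11, u_{16} = 24, u_{17} = 26, u_{18} = 4, u_{19} = 14, u_{20} = 20, u_{21} = 12, u_{22} = 13, u_{23} = 2, u_{24} = 7, u_{25} = 10, u_{26} = 6, u_{27} = 21, u_{28} = 1, u_{29} = 18.
The sequence repeats with period 28.
(158 - 1) mod 28 = 17, so u_{158} = u_{18} = 4.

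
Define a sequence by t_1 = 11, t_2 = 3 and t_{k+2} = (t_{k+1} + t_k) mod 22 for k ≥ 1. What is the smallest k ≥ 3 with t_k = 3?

We have t_1 = 11; t_2 = 3; t_3 = 14; t_4 = 17; t_5 = 9; t_6 = 4; t_7 = 13; t_8 = 17; t_9 = 8; t_{10} = 3; t_{11} = 11; t_{12} = 14; t_{13} = 3; t_{14} = 17; t_{15} = 20; t_{16} = 15; t_{17} = 13; t_{18} = 6; t_{19} = 19; t_{20} = 3; t_{21} = 0; t_{22} = 3; t_{23} = 3; t_{24} = 6; t_{25} = 9; t_{26} = 15; t_{27} = 2; t_{28} = 17; t_{29} = 19; t_{30} = 14; t_{31} = 11; t_{32} = 3.
Since (t_{31}, t_{32}) = (t_1, t_2) = (11, 3) (two consecutive terms determine the rest), the sequence is periodic with period 30.
The value 3 first appears (with k ≥ 3) at t_{10}.

10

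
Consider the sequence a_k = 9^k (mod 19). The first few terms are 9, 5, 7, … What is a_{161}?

We have a_1 = 9,  a_2 = 5,  a_3 = 7,  a_4 = 6,  a_5 = 16,  a_6 = 11,  a_7 = 4,  a_8 = 17,  a_9 = 1,  a_{10} = 9.
Since a_{10} = a_1 = 9, the sequence is periodic with period 9.
So a_{161} = a_{1 + ((161-1) mod 9)} = a_8 = 17.

17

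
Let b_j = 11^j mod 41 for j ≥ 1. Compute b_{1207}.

b_1 = 11; b_2 = 39; b_3 = 19; b_4 = 4; b_5 = 3; b_6 = 33; b_7 = 35; b_8 = 16; b_9 = 12; b_{10} = 9; b_{11} = 17; b_{12} = 23; b_{13} = 7; b_{14} = 36; b_{15} = 27; b_{16} = 10; b_{17} = 28; b_{18} = 21; b_{19} = 26; b_{20} = 40; b_{21} = 30; b_{22} = 2; b_{23} = 22; b_{24} = 37; b_{25} = 38; b_{26} = 8; b_{27} = 6; b_{28} = 25; b_{29} = 29; b_{30} = 32; b_{31} = 24; b_{32} = 18; b_{33} = 34; b_{34} = 5; b_{35} = 14; b_{36} = 31; b_{37} = 13; b_{38} = 20; b_{39} = 15; b_{40} = 1; b_{41} = 11.
The sequence repeats with period 40.
(1207 - 1) mod 40 = 6, so b_{1207} = b_7 = 35.

35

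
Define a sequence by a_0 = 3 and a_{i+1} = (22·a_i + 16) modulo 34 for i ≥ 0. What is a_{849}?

a_0 = 3, a_1 = 14, a_2 = 18, a_3 = 4, a_4 = 2, a_5 = 26, a_6 = 10, a_7 = 32, a_8 = 6, a_9 = 12, a_{10} = 8, a_{11} = 22, a_{12} = 24, a_{13} = 0, a_{14} = 16, a_{15} = 28, a_{16} = 20, a_{17} = 14.
Since a_{17} = a_1 = 14, the sequence is eventually periodic: after a pre-period of length 1 it cycles with period 16.
For i ≥ 1, a_i depends only on (i - 1) mod 16. (849 - 1) mod 16 = 0, so a_{849} = a_1 = 14.

14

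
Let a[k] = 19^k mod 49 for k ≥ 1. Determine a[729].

48

Listing terms: a[1] = 19; a[2] = 18; a[3] = 48; a[4] = 30; a[5] = 31; a[6] = 1; a[7] = 19.
Since a[7] = a[1] = 19, the sequence is periodic with period 6.
So a[729] = a[1 + ((729-1) mod 6)] = a[3] = 48.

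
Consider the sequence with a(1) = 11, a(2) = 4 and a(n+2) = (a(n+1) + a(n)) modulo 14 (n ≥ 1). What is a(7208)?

0

We have a(1) = 11; a(2) = 4; a(3) = 1; a(4) = 5; a(5) = 6; a(6) = 11; a(7) = 3; a(8) = 0; a(9) = 3; a(10) = 3; a(11) = 6; a(12) = 9; a(13) = 1; a(14) = 10; a(15) = 11; a(16) = 7; a(17) = 4; a(18) = 11; a(19) = 1; a(20) = 12; a(21) = 13; a(22) = 11; a(23) = 10; a(24) = 7; a(25) = 3; a(26) = 10; a(27) = 13; a(28) = 9; a(29) = 8; a(30) = 3; a(31) = 11; a(32) = 0; a(33) = 11; a(34) = 11; a(35) = 8; a(36) = 5; a(37) = 13; a(38) = 4; a(39) = 3; a(40) = 7; a(41) = 10; a(42) = 3; a(43) = 13; a(44) = 2; a(45) = 1; a(46) = 3; a(47) = 4; a(48) = 7; a(49) = 11; a(50) = 4.
Since (a(49), a(50)) = (a(1), a(2)) = (11, 4) (two consecutive terms determine the rest), the sequence is periodic with period 48.
(7208 - 1) mod 48 = 7, so a(7208) = a(8) = 0.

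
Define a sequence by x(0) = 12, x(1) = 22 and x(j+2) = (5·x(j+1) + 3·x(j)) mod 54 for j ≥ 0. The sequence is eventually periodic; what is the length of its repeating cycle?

18

We have x(0) = 12,  x(1) = 22,  x(2) = 38,  x(3) = 40,  x(4) = 44,  x(5) = 16,  x(6) = 50,  x(7) = 28,  x(8) = 20,  x(9) = 22,  x(10) = 8,  x(11) = 52,  x(12) = 14,  x(13) = 10,  x(14) = 38,  x(15) = 4,  x(16) = 26,  x(17) = 34,  x(18) = 32,  x(19) = 46,  x(20) = 2,  x(21) = 40,  x(22) = 44.
Since (x(21), x(22)) = (x(3), x(4)) = (40, 44) (two consecutive terms determine the rest), the sequence is eventually periodic: after a pre-period of length 3 it cycles with period 18.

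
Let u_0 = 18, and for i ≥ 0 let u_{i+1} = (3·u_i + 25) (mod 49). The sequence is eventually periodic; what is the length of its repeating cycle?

We have u_0 = 18,  u_1 = 30,  u_2 = 17,  u_3 = 27,  u_4 = 8,  u_5 = 0,  u_6 = 25,  u_7 = 2,  u_8 = 31,  u_9 = 20,  u_{10} = 36,  u_{11} = 35,  u_{12} = 32,  u_{13} = 23,  u_{14} = 45,  u_{15} = 13,  u_{16} = 15,  u_{17} = 21,  u_{18} = 39,  u_{19} = 44,  u_{20} = 10,  u_{21} = 6,  u_{22} = 43,  u_{23} = 7,  u_{24} = 46,  u_{25} = 16,  u_{26} = 24,  u_{27} = 48,  u_{28} = 22,  u_{29} = 42,  u_{30} = 4,  u_{31} = 37,  u_{32} = 38,  u_{33} = 41,  u_{34} = 1,  u_{35} = 28,  u_{36} = 11,  u_{37} = 9,  u_{38} = 3,  u_{39} = 34,  u_{40} = 29,  u_{41} = 14,  u_{42} = 18.
The sequence repeats with period 42.

42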